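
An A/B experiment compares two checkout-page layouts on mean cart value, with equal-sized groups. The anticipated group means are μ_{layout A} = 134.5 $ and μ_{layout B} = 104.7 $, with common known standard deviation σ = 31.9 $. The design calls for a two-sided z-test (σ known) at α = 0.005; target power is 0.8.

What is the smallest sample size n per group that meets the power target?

Standardized effect: d = |μ_{layout A} − μ_{layout B}| / σ = |134.5 − 104.7| / 31.9 = 0.9342
For power 0.8 need Φ(δ − z_{0.0025}) = 0.8, so δ = z_{0.0025} + z_{0.20} = 2.807 + 0.842 = 3.649.
(Ignoring the negligible lower-tail rejection probability gives the usual closed-form inversion.)
δ = d·√(n/2) ⇒ n = 2(δ/d)² = 2 × (3.649 / 0.9342)² = 30.51.
Rounding up, n = 31 per group.

n = 31 per group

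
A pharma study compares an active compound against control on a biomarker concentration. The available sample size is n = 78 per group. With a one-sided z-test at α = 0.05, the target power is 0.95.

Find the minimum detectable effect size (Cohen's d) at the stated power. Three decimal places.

Need Φ(δ − 1.645) = 0.95, so δ = 1.645 + 1.645 = 3.290.
δ = d·√(n/2) ⇒ d = δ/√(n/2) = 3.290/√(78/2) = 0.5268.

d ≈ 0.527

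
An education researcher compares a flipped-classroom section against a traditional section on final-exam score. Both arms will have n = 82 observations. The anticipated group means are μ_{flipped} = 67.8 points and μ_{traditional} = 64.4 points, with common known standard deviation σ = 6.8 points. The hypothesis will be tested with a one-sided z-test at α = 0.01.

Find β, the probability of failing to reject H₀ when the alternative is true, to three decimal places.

β ≈ 0.191

Standardized effect: d = |μ_{flipped} − μ_{traditional}| / σ = |67.8 − 64.4| / 6.8 = 0.5000
Noncentrality parameter: λ = d·√(n/2) = 0.5000 × √(82/2) = 3.2016
Critical value for a one-sided test at α = 0.01: z_α = 2.326.
Power = Φ(λ − 2.326) = Φ(0.875) = 0.8093.
Type II error: β = 1 − power = 1 − 0.8093 = 0.1907.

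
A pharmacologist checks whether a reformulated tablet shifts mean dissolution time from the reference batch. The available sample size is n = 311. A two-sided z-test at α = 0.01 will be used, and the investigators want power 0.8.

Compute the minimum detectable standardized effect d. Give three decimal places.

d ≈ 0.194

Need Φ(δ − 2.576) = 0.8, so δ = 2.576 + 0.842 = 3.417.
(The second rejection-region term Φ(−δ − z_{α/2}) is negligible and dropped.)
δ = d·√n ⇒ d = δ/√n = 3.417/√311 = 0.1938.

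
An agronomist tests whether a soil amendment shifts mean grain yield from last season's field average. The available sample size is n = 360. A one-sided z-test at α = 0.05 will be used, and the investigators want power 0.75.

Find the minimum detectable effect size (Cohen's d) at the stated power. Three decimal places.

d ≈ 0.122

Required noncentrality: δ = z_{0.05} + z_{0.25} = 1.645 + 0.674 = 2.319.
δ = d·√n ⇒ d = δ/√n = 2.319/√360 = 0.1222.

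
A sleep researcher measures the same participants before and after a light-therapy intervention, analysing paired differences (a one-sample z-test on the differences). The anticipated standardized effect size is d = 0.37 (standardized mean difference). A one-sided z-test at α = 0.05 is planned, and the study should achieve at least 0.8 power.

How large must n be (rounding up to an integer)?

n = 46

For power 0.8 need Φ(δ − z_{0.05}) = 0.8, so δ = z_{0.05} + z_{0.20} = 1.645 + 0.842 = 2.486.
δ = d·√n ⇒ n = (δ/d)² = (2.486 / 0.37)² = 45.16.
Rounding up, n = 46.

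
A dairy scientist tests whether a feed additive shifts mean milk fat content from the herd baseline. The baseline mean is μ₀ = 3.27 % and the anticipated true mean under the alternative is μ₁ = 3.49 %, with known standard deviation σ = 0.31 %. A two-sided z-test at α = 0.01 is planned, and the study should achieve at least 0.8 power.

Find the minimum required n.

n = 24

Standardized effect: d = |μ₁ − μ₀| / σ = |3.49 − 3.27| / 0.31 = 0.7097
Set Φ(δ − 2.576) = 0.8; then δ − 2.576 = Φ⁻¹(0.8) = 0.842, giving δ = 3.417.
(For δ > 0 the lower-tail rejection region contributes negligibly to power, so the one-term inversion is standard.)
δ = d·√n ⇒ n = (δ/d)² = (3.417 / 0.7097)² = 23.19.
Rounding up, n = 24.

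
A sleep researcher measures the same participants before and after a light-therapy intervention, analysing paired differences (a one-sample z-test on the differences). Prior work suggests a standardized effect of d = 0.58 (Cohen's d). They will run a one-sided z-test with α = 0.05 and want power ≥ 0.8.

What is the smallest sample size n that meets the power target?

For power 0.8 need Φ(δ − z_{0.05}) = 0.8, so δ = z_{0.05} + z_{0.20} = 1.645 + 0.842 = 2.486.
δ = d·√n ⇒ n = (δ/d)² = (2.486 / 0.58)² = 18.38.
Round up to the next whole unit.

n = 19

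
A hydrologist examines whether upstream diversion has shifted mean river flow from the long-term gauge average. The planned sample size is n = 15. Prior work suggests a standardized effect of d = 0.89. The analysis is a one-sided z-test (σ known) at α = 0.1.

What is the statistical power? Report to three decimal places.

Noncentrality parameter: δ = d·√n = 0.89 × √15 = 3.4470
One-sided α = 0.1 → critical value z_{0.1} = 1.282.
Power = Φ(δ − 1.282) = Φ(2.165) = 0.9848.

Power ≈ 0.985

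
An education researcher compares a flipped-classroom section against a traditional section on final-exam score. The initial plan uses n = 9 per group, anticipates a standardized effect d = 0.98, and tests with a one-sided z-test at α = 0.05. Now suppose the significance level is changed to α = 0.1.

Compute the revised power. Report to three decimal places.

Power ≈ 0.787

δ = d·√(n/2) = 0.98 × √(9/2) = 2.0789 (unchanged). New critical value: z_{0.1} = 1.282.
Revised power = Φ(δ − 1.282) = Φ(0.797) = 0.7874.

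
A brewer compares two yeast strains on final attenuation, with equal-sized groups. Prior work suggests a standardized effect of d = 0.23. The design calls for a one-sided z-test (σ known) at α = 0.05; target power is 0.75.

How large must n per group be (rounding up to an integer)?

n = 204 per group

Set Φ(δ − 1.645) = 0.75; then δ − 1.645 = Φ⁻¹(0.75) = 0.674, giving δ = 2.319.
δ = d·√(n/2) ⇒ n = 2(δ/d)² = 2 × (2.319 / 0.23)² = 203.38.
Round up to the next whole unit.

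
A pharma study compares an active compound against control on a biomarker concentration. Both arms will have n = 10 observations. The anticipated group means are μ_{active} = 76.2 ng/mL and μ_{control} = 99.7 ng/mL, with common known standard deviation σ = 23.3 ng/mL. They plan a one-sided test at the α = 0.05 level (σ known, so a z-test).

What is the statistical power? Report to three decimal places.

Standardized effect: d = |μ_{active} − μ_{control}| / σ = |76.2 − 99.7| / 23.3 = 1.0086
Noncentrality parameter: δ = d·√(n/2) = 1.0086 × √(10/2) = 2.2553
Critical value for a one-sided test at α = 0.05: z_α = 1.645.
Power = P(Z > 1.645 − δ) = Φ(0.610) = 0.7292.

Power ≈ 0.729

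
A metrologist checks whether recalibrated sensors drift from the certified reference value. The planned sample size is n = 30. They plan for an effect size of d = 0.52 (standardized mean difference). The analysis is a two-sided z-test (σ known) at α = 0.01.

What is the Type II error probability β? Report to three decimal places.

Noncentrality parameter: δ = d·√n = 0.52 × √30 = 2.8482
Two-sided α = 0.01 → critical value z_{0.005} = 2.576.
Power = Φ(δ − 2.576) + Φ(−δ − 2.576) = Φ(0.272) + Φ(-5.424) = 0.6073 + 0.0000 = 0.6073.
Type II error: β = 1 − power = 1 − 0.6073 = 0.3927.

β ≈ 0.393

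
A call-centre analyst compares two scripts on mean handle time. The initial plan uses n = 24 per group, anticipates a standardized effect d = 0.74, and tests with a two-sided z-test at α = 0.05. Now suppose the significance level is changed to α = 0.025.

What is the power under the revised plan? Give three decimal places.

Power ≈ 0.626

δ = d·√(n/2) = 0.74 × √(24/2) = 2.5634 (unchanged). New critical value: z_{0.0125} = 2.241.
Revised power = Φ(δ − 2.241) + Φ(−δ − 2.241) = Φ(0.322) + Φ(-4.805) = 0.6263 + 0.0000 = 0.6263.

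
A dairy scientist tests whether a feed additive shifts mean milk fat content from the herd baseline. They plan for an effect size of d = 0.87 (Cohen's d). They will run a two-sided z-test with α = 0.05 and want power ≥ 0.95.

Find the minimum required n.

n = 18

For power 0.95 need Φ(δ − z_{0.025}) = 0.95, so δ = z_{0.025} + z_{0.05} = 1.960 + 1.645 = 3.605.
(The Φ(−δ − z_{α/2}) term is vanishingly small for δ > 0 and is dropped in the standard sample-size formula.)
δ = d·√n ⇒ n = (δ/d)² = (3.605 / 0.87)² = 17.17.
Round up to the next whole unit.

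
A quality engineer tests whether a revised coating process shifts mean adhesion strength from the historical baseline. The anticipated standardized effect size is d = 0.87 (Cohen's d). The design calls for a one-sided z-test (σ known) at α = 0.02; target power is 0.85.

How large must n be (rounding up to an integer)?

For power 0.85 need Φ(δ − z_{0.02}) = 0.85, so δ = z_{0.02} + z_{0.15} = 2.054 + 1.036 = 3.090.
δ = d·√n ⇒ n = (δ/d)² = (3.090 / 0.87)² = 12.62.
Round up to the next whole unit.

n = 13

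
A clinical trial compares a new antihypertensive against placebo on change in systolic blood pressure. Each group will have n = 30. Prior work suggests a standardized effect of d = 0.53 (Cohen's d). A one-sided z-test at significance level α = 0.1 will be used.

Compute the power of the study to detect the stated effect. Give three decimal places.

Power ≈ 0.780

Noncentrality parameter: δ = d·√(n/2) = 0.53 × √(30/2) = 2.0527
Critical value for a one-sided test at α = 0.1: z_α = 1.282.
Power = Φ(δ − 1.282) = Φ(0.771) = 0.7797.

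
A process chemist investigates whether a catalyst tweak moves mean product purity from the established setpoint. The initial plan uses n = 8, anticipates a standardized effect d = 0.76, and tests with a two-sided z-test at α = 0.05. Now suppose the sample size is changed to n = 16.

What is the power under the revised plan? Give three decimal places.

Power ≈ 0.860

With n = 16: δ = d·√n = 0.76 × √16 = 3.0400. Critical value z_{0.025} = 1.960.
Revised power = Φ(δ − 1.960) + Φ(−δ − 1.960) = Φ(1.080) + Φ(-5.000) = 0.8599 + 0.0000 = 0.8599.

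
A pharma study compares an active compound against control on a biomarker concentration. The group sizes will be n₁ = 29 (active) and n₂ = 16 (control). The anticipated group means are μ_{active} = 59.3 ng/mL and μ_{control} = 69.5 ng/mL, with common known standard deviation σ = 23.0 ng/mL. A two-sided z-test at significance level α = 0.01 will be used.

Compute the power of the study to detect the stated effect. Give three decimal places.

Power ≈ 0.125

Standardized effect: d = |μ_{active} − μ_{control}| / σ = |59.3 − 69.5| / 23.0 = 0.4435
Noncentrality parameter: δ = d / √(1/n₁ + 1/n₂) = 0.4435 / √(1/29 + 1/16) = 1.4240
Two-sided α = 0.01 → critical value z_{0.005} = 2.576.
Power = Φ(δ − 2.576) + Φ(−δ − 2.576) = Φ(-1.152) + Φ(-4.000) = 0.1247 + 0.0000 = 0.1247.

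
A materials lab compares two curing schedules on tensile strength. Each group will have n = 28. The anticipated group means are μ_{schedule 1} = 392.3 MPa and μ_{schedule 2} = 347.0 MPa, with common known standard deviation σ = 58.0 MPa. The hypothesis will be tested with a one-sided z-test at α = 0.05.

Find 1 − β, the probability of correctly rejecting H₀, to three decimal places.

Standardized effect: d = |μ_{schedule 1} − μ_{schedule 2}| / σ = |392.3 − 347.0| / 58.0 = 0.7810
Noncentrality parameter: δ = d·√(n/2) = 0.7810 × √(28/2) = 2.9224
One-sided α = 0.05 → critical value z_{0.05} = 1.645.
Power = Φ(δ − 1.645) = Φ(1.278) = 0.8993.

Power ≈ 0.899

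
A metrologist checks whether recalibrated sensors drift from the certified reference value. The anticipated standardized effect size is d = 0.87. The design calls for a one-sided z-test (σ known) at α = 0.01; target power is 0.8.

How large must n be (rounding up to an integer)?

Set Φ(δ − 2.326) = 0.8; then δ − 2.326 = Φ⁻¹(0.8) = 0.842, giving δ = 3.168.
δ = d·√n ⇒ n = (δ/d)² = (3.168 / 0.87)² = 13.26.
Round up to the next whole unit.

n = 14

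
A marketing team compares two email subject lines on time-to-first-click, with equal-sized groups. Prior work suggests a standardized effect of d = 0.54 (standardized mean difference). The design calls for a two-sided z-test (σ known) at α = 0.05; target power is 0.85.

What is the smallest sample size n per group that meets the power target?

n = 62 per group

Set Φ(δ − 1.960) = 0.85; then δ − 1.960 = Φ⁻¹(0.85) = 1.036, giving δ = 2.996.
(For δ > 0 the lower-tail rejection region contributes negligibly to power, so the one-term inversion is standard.)
δ = d·√(n/2) ⇒ n = 2(δ/d)² = 2 × (2.996 / 0.54)² = 61.58.
Round up to the next whole unit.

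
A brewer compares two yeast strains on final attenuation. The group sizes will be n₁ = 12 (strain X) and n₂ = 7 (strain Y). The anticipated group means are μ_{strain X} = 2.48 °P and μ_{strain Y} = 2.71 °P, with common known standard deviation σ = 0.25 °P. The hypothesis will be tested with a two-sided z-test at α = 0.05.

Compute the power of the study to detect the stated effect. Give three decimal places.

Power ≈ 0.490

Standardized effect: d = |μ_{strain X} − μ_{strain Y}| / σ = |2.48 − 2.71| / 0.25 = 0.9200
Noncentrality parameter: δ = d / √(1/n₁ + 1/n₂) = 0.9200 / √(1/12 + 1/7) = 1.9344
Critical value for a two-sided test at α = 0.05: z_{α/2} = 1.960.
Power = Φ(δ − 1.960) + Φ(−δ − 1.960) = Φ(-0.026) + Φ(-3.894) = 0.4898 + 0.0000 = 0.4899.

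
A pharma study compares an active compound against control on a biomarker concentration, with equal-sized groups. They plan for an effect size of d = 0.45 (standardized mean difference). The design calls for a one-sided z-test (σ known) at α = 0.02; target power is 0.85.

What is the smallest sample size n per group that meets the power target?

n = 95 per group

For power 0.85 need Φ(δ − z_{0.02}) = 0.85, so δ = z_{0.02} + z_{0.15} = 2.054 + 1.036 = 3.090.
δ = d·√(n/2) ⇒ n = 2(δ/d)² = 2 × (3.090 / 0.45)² = 94.31.
Rounding up, n = 95 per group.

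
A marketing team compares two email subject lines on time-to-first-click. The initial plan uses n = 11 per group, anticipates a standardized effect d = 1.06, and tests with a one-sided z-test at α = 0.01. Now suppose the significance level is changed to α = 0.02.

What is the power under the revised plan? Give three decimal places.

δ = d·√(n/2) = 1.06 × √(11/2) = 2.4859 (unchanged). New critical value: z_{0.02} = 2.054.
Revised power = P(Z > 2.054 − δ) = Φ(0.432) = 0.6672.

Power ≈ 0.667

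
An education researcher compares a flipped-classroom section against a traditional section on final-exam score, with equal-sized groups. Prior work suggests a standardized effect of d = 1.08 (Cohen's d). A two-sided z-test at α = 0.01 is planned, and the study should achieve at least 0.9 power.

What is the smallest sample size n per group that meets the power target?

n = 26 per group

Set Φ(δ − 2.576) = 0.9; then δ − 2.576 = Φ⁻¹(0.9) = 1.282, giving δ = 3.857.
(Ignoring the negligible lower-tail rejection probability gives the usual closed-form inversion.)
δ = d·√(n/2) ⇒ n = 2(δ/d)² = 2 × (3.857 / 1.08)² = 25.51.
Round up to the next whole unit.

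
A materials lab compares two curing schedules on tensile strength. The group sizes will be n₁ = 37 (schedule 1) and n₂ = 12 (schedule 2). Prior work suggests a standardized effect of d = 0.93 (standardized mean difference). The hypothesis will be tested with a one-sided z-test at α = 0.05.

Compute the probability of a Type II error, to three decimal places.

Noncentrality parameter: δ = d / √(1/n₁ + 1/n₂) = 0.93 / √(1/37 + 1/12) = 2.7995
One-sided α = 0.05 → critical value z_{0.05} = 1.645.
Power = Φ(δ − 1.645) = Φ(1.155) = 0.8759.
Type II error: β = 1 − power = 1 − 0.8759 = 0.1241.

β ≈ 0.124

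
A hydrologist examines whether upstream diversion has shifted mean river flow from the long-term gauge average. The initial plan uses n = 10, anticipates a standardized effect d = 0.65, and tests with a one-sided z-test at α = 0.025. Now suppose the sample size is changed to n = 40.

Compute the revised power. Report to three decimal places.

With n = 40: δ = d·√n = 0.65 × √40 = 4.1110. Critical value z_{0.025} = 1.960.
Revised power = Φ(δ − 1.960) = Φ(2.151) = 0.9843.

Power ≈ 0.984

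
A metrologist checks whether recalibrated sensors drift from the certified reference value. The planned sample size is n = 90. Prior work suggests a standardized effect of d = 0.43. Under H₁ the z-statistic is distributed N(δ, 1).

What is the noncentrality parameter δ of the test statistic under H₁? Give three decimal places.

δ ≈ 4.079

δ = d·√n = 0.43 × √90 = 4.0793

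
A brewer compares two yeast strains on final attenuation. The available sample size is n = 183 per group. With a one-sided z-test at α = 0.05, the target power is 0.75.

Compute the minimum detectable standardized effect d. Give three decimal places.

Need Φ(δ − 1.645) = 0.75, so δ = 1.645 + 0.674 = 2.319.
δ = d·√(n/2) ⇒ d = δ/√(n/2) = 2.319/√(183/2) = 0.2425.

d ≈ 0.242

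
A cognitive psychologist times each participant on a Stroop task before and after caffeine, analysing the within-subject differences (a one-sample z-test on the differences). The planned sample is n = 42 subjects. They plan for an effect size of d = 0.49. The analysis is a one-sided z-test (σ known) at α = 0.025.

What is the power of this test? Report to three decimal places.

Power ≈ 0.888

Noncentrality parameter: δ = d·√n = 0.49 × √42 = 3.1756
One-sided α = 0.025 → critical value z_{0.025} = 1.960.
Power = Φ(δ − 1.960) = Φ(1.216) = 0.8879.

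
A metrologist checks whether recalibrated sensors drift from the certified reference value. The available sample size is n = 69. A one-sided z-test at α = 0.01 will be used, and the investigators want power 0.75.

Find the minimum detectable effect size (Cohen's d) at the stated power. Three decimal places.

Required noncentrality: δ = z_{0.01} + z_{0.25} = 2.326 + 0.674 = 3.001.
δ = d·√n ⇒ d = δ/√n = 3.001/√69 = 0.3613.

d ≈ 0.361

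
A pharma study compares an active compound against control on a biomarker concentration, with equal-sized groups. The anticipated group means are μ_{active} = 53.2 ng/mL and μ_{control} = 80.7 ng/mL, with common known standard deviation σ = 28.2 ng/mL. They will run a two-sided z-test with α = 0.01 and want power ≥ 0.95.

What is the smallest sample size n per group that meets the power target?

n = 38 per group

Standardized effect: d = |μ_{active} − μ_{control}| / σ = |53.2 − 80.7| / 28.2 = 0.9752
For power 0.95 need Φ(δ − z_{0.005}) = 0.95, so δ = z_{0.005} + z_{0.05} = 2.576 + 1.645 = 4.221.
(For δ > 0 the lower-tail rejection region contributes negligibly to power, so the one-term inversion is standard.)
δ = d·√(n/2) ⇒ n = 2(δ/d)² = 2 × (4.221 / 0.9752)² = 37.47.
Round up to the next whole unit.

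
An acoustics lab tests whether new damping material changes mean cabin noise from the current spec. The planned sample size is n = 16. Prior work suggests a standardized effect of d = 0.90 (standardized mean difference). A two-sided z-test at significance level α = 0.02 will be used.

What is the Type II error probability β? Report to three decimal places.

β ≈ 0.101

Noncentrality parameter: δ = d·√n = 0.90 × √16 = 3.6000
Critical value for a two-sided test at α = 0.02: z_{α/2} = 2.326.
Power = Φ(δ − 2.326) + Φ(−δ − 2.326) = Φ(1.274) + Φ(-5.926) = 0.8986 + 0.0000 = 0.8986.
Type II error: β = 1 − power = 1 − 0.8986 = 0.1014.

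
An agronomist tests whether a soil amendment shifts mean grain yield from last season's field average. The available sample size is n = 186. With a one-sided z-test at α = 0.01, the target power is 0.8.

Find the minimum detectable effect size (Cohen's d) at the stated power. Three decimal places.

d ≈ 0.232

Need Φ(δ − 2.326) = 0.8, so δ = 2.326 + 0.842 = 3.168.
δ = d·√n ⇒ d = δ/√n = 3.168/√186 = 0.2323.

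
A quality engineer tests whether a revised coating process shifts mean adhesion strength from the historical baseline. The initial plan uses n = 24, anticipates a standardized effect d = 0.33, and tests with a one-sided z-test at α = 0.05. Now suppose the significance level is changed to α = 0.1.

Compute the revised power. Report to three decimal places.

δ = d·√n = 0.33 × √24 = 1.6167 (unchanged). New critical value: z_{0.1} = 1.282.
Revised power = P(Z > 1.282 − δ) = Φ(0.335) = 0.6312.

Power ≈ 0.631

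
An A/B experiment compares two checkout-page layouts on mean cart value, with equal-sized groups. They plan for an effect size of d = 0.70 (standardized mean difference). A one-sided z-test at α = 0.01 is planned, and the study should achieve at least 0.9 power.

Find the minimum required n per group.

For power 0.9 need Φ(δ − z_{0.01}) = 0.9, so δ = z_{0.01} + z_{0.10} = 2.326 + 1.282 = 3.608.
δ = d·√(n/2) ⇒ n = 2(δ/d)² = 2 × (3.608 / 0.70)² = 53.13.
Round up to the next whole unit.

n = 54 per group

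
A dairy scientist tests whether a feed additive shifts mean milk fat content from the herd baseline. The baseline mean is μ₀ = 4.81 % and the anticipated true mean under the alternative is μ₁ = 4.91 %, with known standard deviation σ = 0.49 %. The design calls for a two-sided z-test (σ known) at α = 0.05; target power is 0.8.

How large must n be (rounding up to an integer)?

Standardized effect: d = |μ₁ − μ₀| / σ = |4.91 − 4.81| / 0.49 = 0.2041
Set Φ(δ − 1.960) = 0.8; then δ − 1.960 = Φ⁻¹(0.8) = 0.842, giving δ = 2.802.
(The Φ(−δ − z_{α/2}) term is vanishingly small for δ > 0 and is dropped in the standard sample-size formula.)
δ = d·√n ⇒ n = (δ/d)² = (2.802 / 0.2041)² = 188.45.
Round up to the next whole unit.

n = 189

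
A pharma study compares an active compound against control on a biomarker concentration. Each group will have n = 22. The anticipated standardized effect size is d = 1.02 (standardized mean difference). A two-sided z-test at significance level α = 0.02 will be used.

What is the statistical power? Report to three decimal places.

Power ≈ 0.855

Noncentrality parameter: δ = d·√(n/2) = 1.02 × √(22/2) = 3.3830
Critical value for a two-sided test at α = 0.02: z_{α/2} = 2.326.
Power = Φ(δ − 2.326) + Φ(−δ − 2.326) = Φ(1.057) + Φ(-5.709) = 0.8547 + 0.0000 = 0.8547.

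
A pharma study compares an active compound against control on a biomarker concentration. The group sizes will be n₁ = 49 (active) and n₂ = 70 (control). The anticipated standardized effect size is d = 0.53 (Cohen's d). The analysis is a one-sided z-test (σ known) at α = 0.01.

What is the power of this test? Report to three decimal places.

Noncentrality parameter: δ = d / √(1/n₁ + 1/n₂) = 0.53 / √(1/49 + 1/70) = 2.8454
Critical value for a one-sided test at α = 0.01: z_α = 2.326.
Power = P(Z > 2.326 − δ) = Φ(0.519) = 0.6982.

Power ≈ 0.698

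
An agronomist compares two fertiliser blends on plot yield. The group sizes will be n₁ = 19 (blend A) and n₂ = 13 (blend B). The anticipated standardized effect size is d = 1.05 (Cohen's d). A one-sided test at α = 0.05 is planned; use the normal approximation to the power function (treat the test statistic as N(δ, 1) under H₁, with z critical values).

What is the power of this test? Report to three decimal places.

Noncentrality parameter: λ = d / √(1/n₁ + 1/n₂) = 1.05 / √(1/19 + 1/13) = 2.9172
One-sided α = 0.05 → critical value z_{0.05} = 1.645.
Power = P(Z > 1.645 − λ) = Φ(1.272) = 0.8984.

Power ≈ 0.898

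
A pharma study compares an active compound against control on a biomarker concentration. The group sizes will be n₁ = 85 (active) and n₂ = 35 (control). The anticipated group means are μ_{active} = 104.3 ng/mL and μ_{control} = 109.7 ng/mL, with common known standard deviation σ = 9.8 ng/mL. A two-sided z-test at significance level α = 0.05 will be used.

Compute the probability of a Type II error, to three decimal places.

Standardized effect: d = |μ_{active} − μ_{control}| / σ = |104.3 − 109.7| / 9.8 = 0.5510
Noncentrality parameter: δ = d / √(1/n₁ + 1/n₂) = 0.5510 / √(1/85 + 1/35) = 2.7436
Two-sided α = 0.05 → critical value z_{0.025} = 1.960.
Power = Φ(δ − 1.960) + Φ(−δ − 1.960) = Φ(0.784) + Φ(-4.704) = 0.7834 + 0.0000 = 0.7834.
Type II error: β = 1 − power = 1 − 0.7834 = 0.2166.

β ≈ 0.217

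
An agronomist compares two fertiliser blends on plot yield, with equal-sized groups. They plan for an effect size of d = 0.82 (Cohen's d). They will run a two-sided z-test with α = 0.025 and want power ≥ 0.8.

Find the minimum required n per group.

n = 29 per group

For power 0.8 need Φ(δ − z_{0.0125}) = 0.8, so δ = z_{0.0125} + z_{0.20} = 2.241 + 0.842 = 3.083.
(For δ > 0 the lower-tail rejection region contributes negligibly to power, so the one-term inversion is standard.)
δ = d·√(n/2) ⇒ n = 2(δ/d)² = 2 × (3.083 / 0.82)² = 28.27.
Rounding up, n = 29 per group.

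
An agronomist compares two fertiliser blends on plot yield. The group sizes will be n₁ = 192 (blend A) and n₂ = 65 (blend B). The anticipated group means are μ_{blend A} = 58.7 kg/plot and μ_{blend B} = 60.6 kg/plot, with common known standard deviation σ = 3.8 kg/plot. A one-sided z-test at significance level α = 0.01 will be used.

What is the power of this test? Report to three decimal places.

Power ≈ 0.877

Standardized effect: d = |μ_{blend A} − μ_{blend B}| / σ = |58.7 − 60.6| / 3.8 = 0.5000
Noncentrality parameter: δ = d / √(1/n₁ + 1/n₂) = 0.5000 / √(1/192 + 1/65) = 3.4843
Critical value for a one-sided test at α = 0.01: z_α = 2.326.
Power = Φ(δ − 2.326) = Φ(1.158) = 0.8766.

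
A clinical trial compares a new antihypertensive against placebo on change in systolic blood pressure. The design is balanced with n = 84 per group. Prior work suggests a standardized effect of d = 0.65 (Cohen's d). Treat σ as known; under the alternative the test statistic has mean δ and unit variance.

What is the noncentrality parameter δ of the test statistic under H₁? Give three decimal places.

δ ≈ 4.212

δ = d·√(n/2) = 0.65 × √(84/2) = 4.2125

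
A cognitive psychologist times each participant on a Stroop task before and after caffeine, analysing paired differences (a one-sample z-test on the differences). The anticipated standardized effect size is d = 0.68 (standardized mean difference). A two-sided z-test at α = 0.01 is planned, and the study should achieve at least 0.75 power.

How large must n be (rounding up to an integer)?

For power 0.75 need Φ(δ − z_{0.005}) = 0.75, so δ = z_{0.005} + z_{0.25} = 2.576 + 0.674 = 3.250.
(For δ > 0 the lower-tail rejection region contributes negligibly to power, so the one-term inversion is standard.)
δ = d·√n ⇒ n = (δ/d)² = (3.250 / 0.68)² = 22.85.
Rounding up, n = 23.

n = 23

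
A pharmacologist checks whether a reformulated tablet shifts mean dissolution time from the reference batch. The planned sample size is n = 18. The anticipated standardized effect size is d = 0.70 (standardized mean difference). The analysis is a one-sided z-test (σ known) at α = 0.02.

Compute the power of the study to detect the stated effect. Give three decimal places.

Power ≈ 0.820

Noncentrality parameter: δ = d·√n = 0.70 × √18 = 2.9698
One-sided α = 0.02 → critical value z_{0.02} = 2.054.
Power = Φ(δ − 2.054) = Φ(0.916) = 0.8202.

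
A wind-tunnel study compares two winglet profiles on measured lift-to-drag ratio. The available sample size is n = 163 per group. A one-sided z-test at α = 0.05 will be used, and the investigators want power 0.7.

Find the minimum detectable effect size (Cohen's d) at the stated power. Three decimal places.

d ≈ 0.240

Required noncentrality: δ = z_{0.05} + z_{0.30} = 1.645 + 0.524 = 2.169.
δ = d·√(n/2) ⇒ d = δ/√(n/2) = 2.169/√(163/2) = 0.2403.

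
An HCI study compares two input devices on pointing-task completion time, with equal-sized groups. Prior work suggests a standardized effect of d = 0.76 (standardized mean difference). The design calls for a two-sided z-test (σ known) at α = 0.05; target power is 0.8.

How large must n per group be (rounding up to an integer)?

Set Φ(δ − 1.960) = 0.8; then δ − 1.960 = Φ⁻¹(0.8) = 0.842, giving δ = 2.802.
(Ignoring the negligible lower-tail rejection probability gives the usual closed-form inversion.)
δ = d·√(n/2) ⇒ n = 2(δ/d)² = 2 × (2.802 / 0.76)² = 27.18.
Rounding up, n = 28 per group.

n = 28 per group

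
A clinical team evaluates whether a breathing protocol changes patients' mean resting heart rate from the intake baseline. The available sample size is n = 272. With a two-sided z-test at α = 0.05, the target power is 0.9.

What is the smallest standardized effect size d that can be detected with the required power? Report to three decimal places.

d ≈ 0.197

Required noncentrality: δ = z_{0.025} + z_{0.10} = 1.960 + 1.282 = 3.242.
(The second rejection-region term Φ(−δ − z_{α/2}) is negligible and dropped.)
δ = d·√n ⇒ d = δ/√n = 3.242/√272 = 0.1965.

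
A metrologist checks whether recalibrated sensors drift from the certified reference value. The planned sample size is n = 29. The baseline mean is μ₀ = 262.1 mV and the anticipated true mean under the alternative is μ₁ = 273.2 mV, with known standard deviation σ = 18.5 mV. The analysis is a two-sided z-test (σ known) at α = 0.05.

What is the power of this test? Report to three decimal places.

Power ≈ 0.898

Standardized effect: d = |μ₁ − μ₀| / σ = |273.2 − 262.1| / 18.5 = 0.6000
Noncentrality parameter: δ = d·√n = 0.6000 × √29 = 3.2311
Two-sided α = 0.05 → critical value z_{0.025} = 1.960.
Power = Φ(δ − 1.960) + Φ(−δ − 1.960) = Φ(1.271) + Φ(-5.191) = 0.8982 + 0.0000 = 0.8982.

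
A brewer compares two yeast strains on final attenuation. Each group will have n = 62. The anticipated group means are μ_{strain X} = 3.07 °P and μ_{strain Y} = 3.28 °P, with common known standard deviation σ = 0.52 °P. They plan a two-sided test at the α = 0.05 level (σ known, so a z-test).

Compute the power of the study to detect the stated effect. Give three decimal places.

Power ≈ 0.614

Standardized effect: d = |μ_{strain X} − μ_{strain Y}| / σ = |3.07 − 3.28| / 0.52 = 0.4038
Noncentrality parameter: δ = d·√(n/2) = 0.4038 × √(62/2) = 2.2485
Critical value for a two-sided test at α = 0.05: z_{α/2} = 1.960.
Power = Φ(δ − 1.960) + Φ(−δ − 1.960) = Φ(0.289) + Φ(-4.208) = 0.6135 + 0.0000 = 0.6136.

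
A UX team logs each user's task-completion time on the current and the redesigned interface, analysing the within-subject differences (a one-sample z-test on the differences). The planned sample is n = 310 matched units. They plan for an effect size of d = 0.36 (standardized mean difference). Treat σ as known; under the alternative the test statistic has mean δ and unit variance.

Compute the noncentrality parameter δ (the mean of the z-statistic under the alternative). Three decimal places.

δ ≈ 6.338

δ = d·√n = 0.36 × √310 = 6.3385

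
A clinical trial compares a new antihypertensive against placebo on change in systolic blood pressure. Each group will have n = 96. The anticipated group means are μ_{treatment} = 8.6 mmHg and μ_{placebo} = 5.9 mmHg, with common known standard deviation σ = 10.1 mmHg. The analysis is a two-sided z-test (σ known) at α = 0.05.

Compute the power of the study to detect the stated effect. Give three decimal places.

Standardized effect: d = |μ_{treatment} − μ_{placebo}| / σ = |8.6 − 5.9| / 10.1 = 0.2673
Noncentrality parameter: δ = d·√(n/2) = 0.2673 × √(96/2) = 1.8521
Two-sided α = 0.05 → critical value z_{0.025} = 1.960.
Power = Φ(δ − 1.960) + Φ(−δ − 1.960) = Φ(-0.108) + Φ(-3.812) = 0.4570 + 0.0001 = 0.4571.

Power ≈ 0.457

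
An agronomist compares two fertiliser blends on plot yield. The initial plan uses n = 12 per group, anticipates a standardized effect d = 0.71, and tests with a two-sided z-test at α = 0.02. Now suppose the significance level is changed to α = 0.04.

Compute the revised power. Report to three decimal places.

Power ≈ 0.377

δ = d·√(n/2) = 0.71 × √(12/2) = 1.7391 (unchanged). New critical value: z_{0.02} = 2.054.
Revised power = Φ(δ − 2.054) + Φ(−δ − 2.054) = Φ(-0.315) + Φ(-3.793) = 0.3765 + 0.0001 = 0.3766.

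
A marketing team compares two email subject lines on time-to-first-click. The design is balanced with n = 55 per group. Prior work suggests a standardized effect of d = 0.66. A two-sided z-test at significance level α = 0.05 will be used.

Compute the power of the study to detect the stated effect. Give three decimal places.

Noncentrality parameter: δ = d·√(n/2) = 0.66 × √(55/2) = 3.4611
Critical value for a two-sided test at α = 0.05: z_{α/2} = 1.960.
Power = Φ(δ − 1.960) + Φ(−δ − 1.960) = Φ(1.501) + Φ(-5.421) = 0.9333 + 0.0000 = 0.9333.

Power ≈ 0.933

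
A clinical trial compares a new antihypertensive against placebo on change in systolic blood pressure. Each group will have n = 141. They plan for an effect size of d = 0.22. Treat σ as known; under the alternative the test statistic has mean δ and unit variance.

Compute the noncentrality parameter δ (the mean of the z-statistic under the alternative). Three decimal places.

δ ≈ 1.847

The noncentrality parameter scales effect size by the design's sample-size factor: δ = d·√(n/2) = 0.22 × √(141/2) = 1.8472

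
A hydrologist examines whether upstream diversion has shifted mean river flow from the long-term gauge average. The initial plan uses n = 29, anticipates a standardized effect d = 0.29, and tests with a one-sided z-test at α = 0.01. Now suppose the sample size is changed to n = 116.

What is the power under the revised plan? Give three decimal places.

With n = 116: δ = d·√n = 0.29 × √116 = 3.1234. Critical value z_{0.01} = 2.326.
Revised power = Φ(δ − 2.326) = Φ(0.797) = 0.7873.

Power ≈ 0.787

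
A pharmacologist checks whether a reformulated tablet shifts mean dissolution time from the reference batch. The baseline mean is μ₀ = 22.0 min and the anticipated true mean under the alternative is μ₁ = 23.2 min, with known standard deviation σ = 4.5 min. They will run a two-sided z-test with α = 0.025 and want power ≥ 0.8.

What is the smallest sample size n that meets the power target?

n = 134

Standardized effect: d = |μ₁ − μ₀| / σ = |23.2 − 22.0| / 4.5 = 0.2667
Set Φ(δ − 2.241) = 0.8; then δ − 2.241 = Φ⁻¹(0.8) = 0.842, giving δ = 3.083.
(Ignoring the negligible lower-tail rejection probability gives the usual closed-form inversion.)
δ = d·√n ⇒ n = (δ/d)² = (3.083 / 0.2667)² = 133.66.
Rounding up, n = 134.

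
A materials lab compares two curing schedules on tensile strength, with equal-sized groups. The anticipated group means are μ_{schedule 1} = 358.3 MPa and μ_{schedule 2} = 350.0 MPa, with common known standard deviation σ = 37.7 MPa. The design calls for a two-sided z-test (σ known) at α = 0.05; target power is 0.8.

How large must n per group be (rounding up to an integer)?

Standardized effect: d = |μ_{schedule 1} − μ_{schedule 2}| / σ = |358.3 − 350.0| / 37.7 = 0.2202
For power 0.8 need Φ(δ − z_{0.025}) = 0.8, so δ = z_{0.025} + z_{0.20} = 1.960 + 0.842 = 2.802.
(For δ > 0 the lower-tail rejection region contributes negligibly to power, so the one-term inversion is standard.)
δ = d·√(n/2) ⇒ n = 2(δ/d)² = 2 × (2.802 / 0.2202)² = 323.87.
Rounding up, n = 324 per group.

n = 324 per group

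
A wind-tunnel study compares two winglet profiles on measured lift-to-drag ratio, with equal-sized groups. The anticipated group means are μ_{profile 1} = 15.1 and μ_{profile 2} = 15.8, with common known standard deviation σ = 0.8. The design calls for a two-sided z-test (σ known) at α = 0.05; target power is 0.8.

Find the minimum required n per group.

Standardized effect: d = |μ_{profile 1} − μ_{profile 2}| / σ = |15.1 − 15.8| / 0.8 = 0.8750
For power 0.8 need Φ(δ − z_{0.025}) = 0.8, so δ = z_{0.025} + z_{0.20} = 1.960 + 0.842 = 2.802.
(Ignoring the negligible lower-tail rejection probability gives the usual closed-form inversion.)
δ = d·√(n/2) ⇒ n = 2(δ/d)² = 2 × (2.802 / 0.8750)² = 20.50.
Round up to the next whole unit.

n = 21 per group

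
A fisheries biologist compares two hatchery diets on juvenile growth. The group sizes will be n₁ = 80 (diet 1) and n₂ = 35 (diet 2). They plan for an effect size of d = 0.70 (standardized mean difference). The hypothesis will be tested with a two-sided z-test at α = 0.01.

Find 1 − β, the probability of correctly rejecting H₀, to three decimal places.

Noncentrality parameter: δ = d / √(1/n₁ + 1/n₂) = 0.70 / √(1/80 + 1/35) = 3.4540
Two-sided α = 0.01 → critical value z_{0.005} = 2.576.
Power = Φ(δ − 2.576) + Φ(−δ − 2.576) = Φ(0.878) + Φ(-6.030) = 0.8101 + 0.0000 = 0.8101.

Power ≈ 0.810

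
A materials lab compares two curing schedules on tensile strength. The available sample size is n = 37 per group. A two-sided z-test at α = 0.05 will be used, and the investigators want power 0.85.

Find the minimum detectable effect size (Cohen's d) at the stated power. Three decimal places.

Need Φ(δ − 1.960) = 0.85, so δ = 1.960 + 1.036 = 2.996.
(The second rejection-region term Φ(−δ − z_{α/2}) is negligible and dropped.)
δ = d·√(n/2) ⇒ d = δ/√(n/2) = 2.996/√(37/2) = 0.6966.

d ≈ 0.697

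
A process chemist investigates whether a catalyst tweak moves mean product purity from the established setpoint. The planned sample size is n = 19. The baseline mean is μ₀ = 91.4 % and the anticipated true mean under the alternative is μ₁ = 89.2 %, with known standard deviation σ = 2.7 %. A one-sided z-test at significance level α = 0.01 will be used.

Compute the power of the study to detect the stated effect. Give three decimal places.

Power ≈ 0.890

Standardized effect: d = |μ₁ − μ₀| / σ = |89.2 − 91.4| / 2.7 = 0.8148
Noncentrality parameter: δ = d·√n = 0.8148 × √19 = 3.5517
Critical value for a one-sided test at α = 0.01: z_α = 2.326.
Power = P(Z > 2.326 − δ) = Φ(1.225) = 0.8898.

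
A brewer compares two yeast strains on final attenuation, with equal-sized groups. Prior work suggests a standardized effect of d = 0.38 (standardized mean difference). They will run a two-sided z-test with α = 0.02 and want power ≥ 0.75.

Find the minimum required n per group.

n = 125 per group

Set Φ(δ − 2.326) = 0.75; then δ − 2.326 = Φ⁻¹(0.75) = 0.674, giving δ = 3.001.
(Ignoring the negligible lower-tail rejection probability gives the usual closed-form inversion.)
δ = d·√(n/2) ⇒ n = 2(δ/d)² = 2 × (3.001 / 0.38)² = 124.72.
Rounding up, n = 125 per group.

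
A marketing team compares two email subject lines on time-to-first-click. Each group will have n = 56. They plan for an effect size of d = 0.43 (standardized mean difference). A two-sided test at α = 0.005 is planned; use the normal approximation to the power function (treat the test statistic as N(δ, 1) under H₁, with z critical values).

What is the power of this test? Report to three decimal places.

Power ≈ 0.297

Noncentrality parameter: δ = d·√(n/2) = 0.43 × √(56/2) = 2.2753
Critical value for a two-sided test at α = 0.005: z_{α/2} = 2.807.
Power = Φ(δ − 2.807) + Φ(−δ − 2.807) = Φ(-0.532) + Φ(-5.082) = 0.2975 + 0.0000 = 0.2975.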